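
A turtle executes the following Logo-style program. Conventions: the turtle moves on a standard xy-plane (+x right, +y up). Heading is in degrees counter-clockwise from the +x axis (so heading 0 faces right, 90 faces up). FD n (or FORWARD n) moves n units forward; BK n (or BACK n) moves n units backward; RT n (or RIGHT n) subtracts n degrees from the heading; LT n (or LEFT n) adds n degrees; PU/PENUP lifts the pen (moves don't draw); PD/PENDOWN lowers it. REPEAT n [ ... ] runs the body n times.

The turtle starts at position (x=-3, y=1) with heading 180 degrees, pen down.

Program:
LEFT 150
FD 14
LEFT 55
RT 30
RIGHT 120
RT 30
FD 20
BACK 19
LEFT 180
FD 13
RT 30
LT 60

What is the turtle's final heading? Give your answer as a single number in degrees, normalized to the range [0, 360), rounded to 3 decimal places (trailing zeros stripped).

Executing turtle program step by step:
Start: pos=(-3,1), heading=180, pen down
LT 150: heading 180 -> 330
FD 14: (-3,1) -> (9.124,-6) [heading=330, draw]
LT 55: heading 330 -> 25
RT 30: heading 25 -> 355
RT 120: heading 355 -> 235
RT 30: heading 235 -> 205
FD 20: (9.124,-6) -> (-9.002,-14.452) [heading=205, draw]
BK 19: (-9.002,-14.452) -> (8.218,-6.423) [heading=205, draw]
LT 180: heading 205 -> 25
FD 13: (8.218,-6.423) -> (20,-0.929) [heading=25, draw]
RT 30: heading 25 -> 355
LT 60: heading 355 -> 55
Final: pos=(20,-0.929), heading=55, 4 segment(s) drawn

Answer: 55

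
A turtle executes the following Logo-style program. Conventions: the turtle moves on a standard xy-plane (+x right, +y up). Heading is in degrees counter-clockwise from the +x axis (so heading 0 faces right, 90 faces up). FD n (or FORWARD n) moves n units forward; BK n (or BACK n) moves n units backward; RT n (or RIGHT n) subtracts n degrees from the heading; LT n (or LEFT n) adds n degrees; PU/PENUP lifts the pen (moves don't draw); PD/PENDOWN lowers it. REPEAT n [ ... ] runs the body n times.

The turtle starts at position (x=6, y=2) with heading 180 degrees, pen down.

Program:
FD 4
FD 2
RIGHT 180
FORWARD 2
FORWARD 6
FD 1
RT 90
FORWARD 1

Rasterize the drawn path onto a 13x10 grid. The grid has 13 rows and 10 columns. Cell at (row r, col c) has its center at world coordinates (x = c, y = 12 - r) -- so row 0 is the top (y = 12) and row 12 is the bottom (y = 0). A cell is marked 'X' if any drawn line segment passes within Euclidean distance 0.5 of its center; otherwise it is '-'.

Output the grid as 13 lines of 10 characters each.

Segment 0: (6,2) -> (2,2)
Segment 1: (2,2) -> (0,2)
Segment 2: (0,2) -> (2,2)
Segment 3: (2,2) -> (8,2)
Segment 4: (8,2) -> (9,2)
Segment 5: (9,2) -> (9,1)

Answer: ----------
----------
----------
----------
----------
----------
----------
----------
----------
----------
XXXXXXXXXX
---------X
----------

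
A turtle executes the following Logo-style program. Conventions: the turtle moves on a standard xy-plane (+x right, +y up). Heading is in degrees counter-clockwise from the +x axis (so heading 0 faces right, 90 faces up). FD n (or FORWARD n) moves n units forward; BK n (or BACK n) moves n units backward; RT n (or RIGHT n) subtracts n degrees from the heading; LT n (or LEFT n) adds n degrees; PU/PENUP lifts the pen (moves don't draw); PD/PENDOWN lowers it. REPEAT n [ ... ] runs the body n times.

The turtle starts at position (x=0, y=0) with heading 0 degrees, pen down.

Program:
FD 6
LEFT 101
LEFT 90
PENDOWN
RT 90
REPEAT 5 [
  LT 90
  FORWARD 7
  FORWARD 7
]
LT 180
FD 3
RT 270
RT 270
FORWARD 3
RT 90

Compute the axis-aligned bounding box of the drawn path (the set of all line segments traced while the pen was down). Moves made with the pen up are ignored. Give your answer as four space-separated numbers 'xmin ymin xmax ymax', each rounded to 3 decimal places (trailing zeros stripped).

Executing turtle program step by step:
Start: pos=(0,0), heading=0, pen down
FD 6: (0,0) -> (6,0) [heading=0, draw]
LT 101: heading 0 -> 101
LT 90: heading 101 -> 191
PD: pen down
RT 90: heading 191 -> 101
REPEAT 5 [
  -- iteration 1/5 --
  LT 90: heading 101 -> 191
  FD 7: (6,0) -> (-0.871,-1.336) [heading=191, draw]
  FD 7: (-0.871,-1.336) -> (-7.743,-2.671) [heading=191, draw]
  -- iteration 2/5 --
  LT 90: heading 191 -> 281
  FD 7: (-7.743,-2.671) -> (-6.407,-9.543) [heading=281, draw]
  FD 7: (-6.407,-9.543) -> (-5.071,-16.414) [heading=281, draw]
  -- iteration 3/5 --
  LT 90: heading 281 -> 11
  FD 7: (-5.071,-16.414) -> (1.8,-15.078) [heading=11, draw]
  FD 7: (1.8,-15.078) -> (8.671,-13.743) [heading=11, draw]
  -- iteration 4/5 --
  LT 90: heading 11 -> 101
  FD 7: (8.671,-13.743) -> (7.336,-6.871) [heading=101, draw]
  FD 7: (7.336,-6.871) -> (6,0) [heading=101, draw]
  -- iteration 5/5 --
  LT 90: heading 101 -> 191
  FD 7: (6,0) -> (-0.871,-1.336) [heading=191, draw]
  FD 7: (-0.871,-1.336) -> (-7.743,-2.671) [heading=191, draw]
]
LT 180: heading 191 -> 11
FD 3: (-7.743,-2.671) -> (-4.798,-2.099) [heading=11, draw]
RT 270: heading 11 -> 101
RT 270: heading 101 -> 191
FD 3: (-4.798,-2.099) -> (-7.743,-2.671) [heading=191, draw]
RT 90: heading 191 -> 101
Final: pos=(-7.743,-2.671), heading=101, 13 segment(s) drawn

Segment endpoints: x in {-7.743, -6.407, -5.071, -4.798, -0.871, 0, 1.8, 6, 7.336, 8.671}, y in {-16.414, -15.078, -13.743, -9.543, -6.871, -2.671, -2.671, -2.671, -2.099, -1.336, -1.336, 0, 0}
xmin=-7.743, ymin=-16.414, xmax=8.671, ymax=0

Answer: -7.743 -16.414 8.671 0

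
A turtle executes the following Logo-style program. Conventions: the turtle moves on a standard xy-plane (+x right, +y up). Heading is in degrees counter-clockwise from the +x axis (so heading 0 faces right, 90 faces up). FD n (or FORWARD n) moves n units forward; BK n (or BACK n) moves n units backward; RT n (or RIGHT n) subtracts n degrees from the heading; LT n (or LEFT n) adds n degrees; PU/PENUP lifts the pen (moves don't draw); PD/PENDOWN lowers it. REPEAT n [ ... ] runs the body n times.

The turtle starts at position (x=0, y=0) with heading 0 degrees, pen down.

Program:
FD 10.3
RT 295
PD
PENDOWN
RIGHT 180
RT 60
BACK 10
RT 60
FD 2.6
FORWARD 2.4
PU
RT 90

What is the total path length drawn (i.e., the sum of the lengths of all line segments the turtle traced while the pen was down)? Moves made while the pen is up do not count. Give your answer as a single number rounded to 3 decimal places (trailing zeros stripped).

Executing turtle program step by step:
Start: pos=(0,0), heading=0, pen down
FD 10.3: (0,0) -> (10.3,0) [heading=0, draw]
RT 295: heading 0 -> 65
PD: pen down
PD: pen down
RT 180: heading 65 -> 245
RT 60: heading 245 -> 185
BK 10: (10.3,0) -> (20.262,0.872) [heading=185, draw]
RT 60: heading 185 -> 125
FD 2.6: (20.262,0.872) -> (18.771,3.001) [heading=125, draw]
FD 2.4: (18.771,3.001) -> (17.394,4.967) [heading=125, draw]
PU: pen up
RT 90: heading 125 -> 35
Final: pos=(17.394,4.967), heading=35, 4 segment(s) drawn

Segment lengths:
  seg 1: (0,0) -> (10.3,0), length = 10.3
  seg 2: (10.3,0) -> (20.262,0.872), length = 10
  seg 3: (20.262,0.872) -> (18.771,3.001), length = 2.6
  seg 4: (18.771,3.001) -> (17.394,4.967), length = 2.4
Total = 25.3

Answer: 25.3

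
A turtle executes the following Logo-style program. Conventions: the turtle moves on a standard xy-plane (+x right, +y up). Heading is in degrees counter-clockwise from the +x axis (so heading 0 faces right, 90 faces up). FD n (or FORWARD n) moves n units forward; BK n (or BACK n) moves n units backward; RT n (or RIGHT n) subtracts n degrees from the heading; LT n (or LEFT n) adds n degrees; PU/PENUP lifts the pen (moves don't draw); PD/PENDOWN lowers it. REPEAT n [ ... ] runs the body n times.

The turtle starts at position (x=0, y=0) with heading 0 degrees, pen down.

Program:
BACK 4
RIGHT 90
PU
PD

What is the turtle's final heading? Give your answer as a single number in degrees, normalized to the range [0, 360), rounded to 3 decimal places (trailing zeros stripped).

Answer: 270

Derivation:
Executing turtle program step by step:
Start: pos=(0,0), heading=0, pen down
BK 4: (0,0) -> (-4,0) [heading=0, draw]
RT 90: heading 0 -> 270
PU: pen up
PD: pen down
Final: pos=(-4,0), heading=270, 1 segment(s) drawn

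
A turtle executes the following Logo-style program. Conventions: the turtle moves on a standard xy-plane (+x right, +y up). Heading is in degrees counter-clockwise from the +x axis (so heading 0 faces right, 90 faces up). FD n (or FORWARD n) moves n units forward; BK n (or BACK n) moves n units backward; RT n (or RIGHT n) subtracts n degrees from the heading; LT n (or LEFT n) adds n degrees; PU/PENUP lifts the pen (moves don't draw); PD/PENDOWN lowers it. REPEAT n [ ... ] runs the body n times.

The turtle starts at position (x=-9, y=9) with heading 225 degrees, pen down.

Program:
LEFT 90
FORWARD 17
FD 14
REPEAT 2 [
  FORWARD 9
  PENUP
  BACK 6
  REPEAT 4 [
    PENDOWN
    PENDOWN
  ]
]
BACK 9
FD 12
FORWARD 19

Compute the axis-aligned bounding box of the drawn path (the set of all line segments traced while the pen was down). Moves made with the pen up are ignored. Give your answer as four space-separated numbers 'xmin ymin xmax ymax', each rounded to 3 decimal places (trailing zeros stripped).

Executing turtle program step by step:
Start: pos=(-9,9), heading=225, pen down
LT 90: heading 225 -> 315
FD 17: (-9,9) -> (3.021,-3.021) [heading=315, draw]
FD 14: (3.021,-3.021) -> (12.92,-12.92) [heading=315, draw]
REPEAT 2 [
  -- iteration 1/2 --
  FD 9: (12.92,-12.92) -> (19.284,-19.284) [heading=315, draw]
  PU: pen up
  BK 6: (19.284,-19.284) -> (15.042,-15.042) [heading=315, move]
  REPEAT 4 [
    -- iteration 1/4 --
    PD: pen down
    PD: pen down
    -- iteration 2/4 --
    PD: pen down
    PD: pen down
    -- iteration 3/4 --
    PD: pen down
    PD: pen down
    -- iteration 4/4 --
    PD: pen down
    PD: pen down
  ]
  -- iteration 2/2 --
  FD 9: (15.042,-15.042) -> (21.406,-21.406) [heading=315, draw]
  PU: pen up
  BK 6: (21.406,-21.406) -> (17.163,-17.163) [heading=315, move]
  REPEAT 4 [
    -- iteration 1/4 --
    PD: pen down
    PD: pen down
    -- iteration 2/4 --
    PD: pen down
    PD: pen down
    -- iteration 3/4 --
    PD: pen down
    PD: pen down
    -- iteration 4/4 --
    PD: pen down
    PD: pen down
  ]
]
BK 9: (17.163,-17.163) -> (10.799,-10.799) [heading=315, draw]
FD 12: (10.799,-10.799) -> (19.284,-19.284) [heading=315, draw]
FD 19: (19.284,-19.284) -> (32.719,-32.719) [heading=315, draw]
Final: pos=(32.719,-32.719), heading=315, 7 segment(s) drawn

Segment endpoints: x in {-9, 3.021, 10.799, 12.92, 15.042, 17.163, 19.284, 21.406, 32.719}, y in {-32.719, -21.406, -19.284, -19.284, -17.163, -15.042, -12.92, -10.799, -3.021, 9}
xmin=-9, ymin=-32.719, xmax=32.719, ymax=9

Answer: -9 -32.719 32.719 9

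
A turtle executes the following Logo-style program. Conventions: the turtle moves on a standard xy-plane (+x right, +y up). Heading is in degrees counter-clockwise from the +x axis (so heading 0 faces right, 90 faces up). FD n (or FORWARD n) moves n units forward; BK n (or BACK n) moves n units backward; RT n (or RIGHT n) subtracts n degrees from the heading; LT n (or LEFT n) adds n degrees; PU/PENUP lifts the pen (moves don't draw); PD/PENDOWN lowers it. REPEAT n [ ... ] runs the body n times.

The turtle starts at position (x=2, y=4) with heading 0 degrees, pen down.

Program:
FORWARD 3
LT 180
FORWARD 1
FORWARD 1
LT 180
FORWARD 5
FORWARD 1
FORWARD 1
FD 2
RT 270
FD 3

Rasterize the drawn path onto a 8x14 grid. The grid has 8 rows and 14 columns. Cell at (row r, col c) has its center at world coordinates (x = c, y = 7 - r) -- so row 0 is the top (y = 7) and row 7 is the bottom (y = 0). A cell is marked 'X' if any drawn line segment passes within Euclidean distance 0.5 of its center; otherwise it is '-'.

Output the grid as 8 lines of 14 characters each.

Segment 0: (2,4) -> (5,4)
Segment 1: (5,4) -> (4,4)
Segment 2: (4,4) -> (3,4)
Segment 3: (3,4) -> (8,4)
Segment 4: (8,4) -> (9,4)
Segment 5: (9,4) -> (10,4)
Segment 6: (10,4) -> (12,4)
Segment 7: (12,4) -> (12,7)

Answer: ------------X-
------------X-
------------X-
--XXXXXXXXXXX-
--------------
--------------
--------------
--------------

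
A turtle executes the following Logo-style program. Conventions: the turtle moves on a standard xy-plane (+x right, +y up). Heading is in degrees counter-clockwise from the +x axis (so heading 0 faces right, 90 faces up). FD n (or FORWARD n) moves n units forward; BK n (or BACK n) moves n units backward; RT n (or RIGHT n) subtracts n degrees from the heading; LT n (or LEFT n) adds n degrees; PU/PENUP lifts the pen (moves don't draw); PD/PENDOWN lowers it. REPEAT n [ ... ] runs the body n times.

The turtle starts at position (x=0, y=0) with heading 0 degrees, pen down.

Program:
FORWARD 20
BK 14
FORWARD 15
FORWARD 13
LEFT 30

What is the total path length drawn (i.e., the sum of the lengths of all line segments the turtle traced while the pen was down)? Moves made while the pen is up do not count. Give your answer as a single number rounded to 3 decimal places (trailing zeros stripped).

Answer: 62

Derivation:
Executing turtle program step by step:
Start: pos=(0,0), heading=0, pen down
FD 20: (0,0) -> (20,0) [heading=0, draw]
BK 14: (20,0) -> (6,0) [heading=0, draw]
FD 15: (6,0) -> (21,0) [heading=0, draw]
FD 13: (21,0) -> (34,0) [heading=0, draw]
LT 30: heading 0 -> 30
Final: pos=(34,0), heading=30, 4 segment(s) drawn

Segment lengths:
  seg 1: (0,0) -> (20,0), length = 20
  seg 2: (20,0) -> (6,0), length = 14
  seg 3: (6,0) -> (21,0), length = 15
  seg 4: (21,0) -> (34,0), length = 13
Total = 62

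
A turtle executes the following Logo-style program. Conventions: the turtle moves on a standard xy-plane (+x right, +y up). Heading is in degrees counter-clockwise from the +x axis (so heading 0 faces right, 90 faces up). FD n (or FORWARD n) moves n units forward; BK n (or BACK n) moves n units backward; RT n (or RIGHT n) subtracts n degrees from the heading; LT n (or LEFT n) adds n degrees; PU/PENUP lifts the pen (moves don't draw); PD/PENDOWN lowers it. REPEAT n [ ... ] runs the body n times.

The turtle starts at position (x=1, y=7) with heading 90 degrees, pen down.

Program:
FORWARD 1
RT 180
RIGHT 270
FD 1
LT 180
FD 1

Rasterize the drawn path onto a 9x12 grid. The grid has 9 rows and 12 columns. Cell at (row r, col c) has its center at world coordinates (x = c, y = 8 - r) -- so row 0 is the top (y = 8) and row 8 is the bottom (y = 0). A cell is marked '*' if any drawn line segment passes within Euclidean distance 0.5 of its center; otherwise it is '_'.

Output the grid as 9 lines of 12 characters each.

Segment 0: (1,7) -> (1,8)
Segment 1: (1,8) -> (2,8)
Segment 2: (2,8) -> (1,8)

Answer: _**_________
_*__________
____________
____________
____________
____________
____________
____________
____________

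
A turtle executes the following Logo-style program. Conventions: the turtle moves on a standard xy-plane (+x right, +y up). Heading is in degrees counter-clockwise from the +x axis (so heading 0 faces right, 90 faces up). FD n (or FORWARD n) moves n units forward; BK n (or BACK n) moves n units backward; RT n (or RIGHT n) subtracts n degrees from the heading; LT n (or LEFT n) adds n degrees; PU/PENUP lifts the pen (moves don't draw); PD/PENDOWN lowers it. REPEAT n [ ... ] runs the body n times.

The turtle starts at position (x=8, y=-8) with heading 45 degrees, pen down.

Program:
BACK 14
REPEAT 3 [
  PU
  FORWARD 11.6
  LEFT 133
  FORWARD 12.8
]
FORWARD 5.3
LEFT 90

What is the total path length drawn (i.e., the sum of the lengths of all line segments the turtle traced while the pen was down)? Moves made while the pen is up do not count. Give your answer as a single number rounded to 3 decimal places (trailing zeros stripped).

Answer: 14

Derivation:
Executing turtle program step by step:
Start: pos=(8,-8), heading=45, pen down
BK 14: (8,-8) -> (-1.899,-17.899) [heading=45, draw]
REPEAT 3 [
  -- iteration 1/3 --
  PU: pen up
  FD 11.6: (-1.899,-17.899) -> (6.303,-9.697) [heading=45, move]
  LT 133: heading 45 -> 178
  FD 12.8: (6.303,-9.697) -> (-6.489,-9.25) [heading=178, move]
  -- iteration 2/3 --
  PU: pen up
  FD 11.6: (-6.489,-9.25) -> (-18.082,-8.846) [heading=178, move]
  LT 133: heading 178 -> 311
  FD 12.8: (-18.082,-8.846) -> (-9.685,-18.506) [heading=311, move]
  -- iteration 3/3 --
  PU: pen up
  FD 11.6: (-9.685,-18.506) -> (-2.074,-27.26) [heading=311, move]
  LT 133: heading 311 -> 84
  FD 12.8: (-2.074,-27.26) -> (-0.736,-14.531) [heading=84, move]
]
FD 5.3: (-0.736,-14.531) -> (-0.182,-9.26) [heading=84, move]
LT 90: heading 84 -> 174
Final: pos=(-0.182,-9.26), heading=174, 1 segment(s) drawn

Segment lengths:
  seg 1: (8,-8) -> (-1.899,-17.899), length = 14
Total = 14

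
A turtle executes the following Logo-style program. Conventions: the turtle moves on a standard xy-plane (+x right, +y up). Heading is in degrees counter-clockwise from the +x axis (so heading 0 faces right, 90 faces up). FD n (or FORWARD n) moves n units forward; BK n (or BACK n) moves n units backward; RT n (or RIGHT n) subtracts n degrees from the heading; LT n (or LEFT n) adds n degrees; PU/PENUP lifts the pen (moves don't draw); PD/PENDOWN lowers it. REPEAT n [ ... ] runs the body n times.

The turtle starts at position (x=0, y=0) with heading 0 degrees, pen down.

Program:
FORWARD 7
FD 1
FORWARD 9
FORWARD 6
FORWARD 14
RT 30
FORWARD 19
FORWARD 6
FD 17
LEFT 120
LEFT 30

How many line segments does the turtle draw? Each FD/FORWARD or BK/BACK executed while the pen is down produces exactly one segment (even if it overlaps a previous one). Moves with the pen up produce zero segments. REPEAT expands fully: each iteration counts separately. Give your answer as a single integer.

Answer: 8

Derivation:
Executing turtle program step by step:
Start: pos=(0,0), heading=0, pen down
FD 7: (0,0) -> (7,0) [heading=0, draw]
FD 1: (7,0) -> (8,0) [heading=0, draw]
FD 9: (8,0) -> (17,0) [heading=0, draw]
FD 6: (17,0) -> (23,0) [heading=0, draw]
FD 14: (23,0) -> (37,0) [heading=0, draw]
RT 30: heading 0 -> 330
FD 19: (37,0) -> (53.454,-9.5) [heading=330, draw]
FD 6: (53.454,-9.5) -> (58.651,-12.5) [heading=330, draw]
FD 17: (58.651,-12.5) -> (73.373,-21) [heading=330, draw]
LT 120: heading 330 -> 90
LT 30: heading 90 -> 120
Final: pos=(73.373,-21), heading=120, 8 segment(s) drawn
Segments drawn: 8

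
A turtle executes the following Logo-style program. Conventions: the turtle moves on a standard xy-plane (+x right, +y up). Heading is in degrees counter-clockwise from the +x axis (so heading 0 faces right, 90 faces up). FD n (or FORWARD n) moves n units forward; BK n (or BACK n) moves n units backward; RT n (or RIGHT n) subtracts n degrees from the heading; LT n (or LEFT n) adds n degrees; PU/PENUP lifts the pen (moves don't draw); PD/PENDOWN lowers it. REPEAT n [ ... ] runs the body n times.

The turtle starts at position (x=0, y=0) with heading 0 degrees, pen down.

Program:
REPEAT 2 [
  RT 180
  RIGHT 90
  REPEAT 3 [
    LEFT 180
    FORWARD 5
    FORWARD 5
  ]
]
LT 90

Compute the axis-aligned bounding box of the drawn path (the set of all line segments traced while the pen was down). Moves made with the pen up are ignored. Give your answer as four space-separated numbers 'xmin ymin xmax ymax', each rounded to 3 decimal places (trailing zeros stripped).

Answer: -10 -10 0 0

Derivation:
Executing turtle program step by step:
Start: pos=(0,0), heading=0, pen down
REPEAT 2 [
  -- iteration 1/2 --
  RT 180: heading 0 -> 180
  RT 90: heading 180 -> 90
  REPEAT 3 [
    -- iteration 1/3 --
    LT 180: heading 90 -> 270
    FD 5: (0,0) -> (0,-5) [heading=270, draw]
    FD 5: (0,-5) -> (0,-10) [heading=270, draw]
    -- iteration 2/3 --
    LT 180: heading 270 -> 90
    FD 5: (0,-10) -> (0,-5) [heading=90, draw]
    FD 5: (0,-5) -> (0,0) [heading=90, draw]
    -- iteration 3/3 --
    LT 180: heading 90 -> 270
    FD 5: (0,0) -> (0,-5) [heading=270, draw]
    FD 5: (0,-5) -> (0,-10) [heading=270, draw]
  ]
  -- iteration 2/2 --
  RT 180: heading 270 -> 90
  RT 90: heading 90 -> 0
  REPEAT 3 [
    -- iteration 1/3 --
    LT 180: heading 0 -> 180
    FD 5: (0,-10) -> (-5,-10) [heading=180, draw]
    FD 5: (-5,-10) -> (-10,-10) [heading=180, draw]
    -- iteration 2/3 --
    LT 180: heading 180 -> 0
    FD 5: (-10,-10) -> (-5,-10) [heading=0, draw]
    FD 5: (-5,-10) -> (0,-10) [heading=0, draw]
    -- iteration 3/3 --
    LT 180: heading 0 -> 180
    FD 5: (0,-10) -> (-5,-10) [heading=180, draw]
    FD 5: (-5,-10) -> (-10,-10) [heading=180, draw]
  ]
]
LT 90: heading 180 -> 270
Final: pos=(-10,-10), heading=270, 12 segment(s) drawn

Segment endpoints: x in {-10, -5, -5, 0, 0, 0, 0, 0, 0, 0}, y in {-10, -10, -10, -5, 0}
xmin=-10, ymin=-10, xmax=0, ymax=0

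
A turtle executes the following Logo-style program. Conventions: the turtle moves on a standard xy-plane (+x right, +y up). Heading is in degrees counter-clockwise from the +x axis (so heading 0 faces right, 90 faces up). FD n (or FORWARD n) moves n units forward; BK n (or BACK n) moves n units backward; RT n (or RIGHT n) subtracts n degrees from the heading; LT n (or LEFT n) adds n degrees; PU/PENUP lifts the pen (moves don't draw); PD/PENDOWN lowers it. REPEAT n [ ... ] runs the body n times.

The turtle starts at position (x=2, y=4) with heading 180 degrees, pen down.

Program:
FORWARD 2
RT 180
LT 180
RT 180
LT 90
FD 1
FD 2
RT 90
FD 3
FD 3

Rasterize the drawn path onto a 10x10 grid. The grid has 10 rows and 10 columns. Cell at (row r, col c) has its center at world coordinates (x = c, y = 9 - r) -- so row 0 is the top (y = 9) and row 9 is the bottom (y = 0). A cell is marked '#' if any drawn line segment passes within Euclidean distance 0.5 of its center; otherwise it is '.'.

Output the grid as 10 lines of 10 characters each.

Answer: ..........
..........
#######...
#.........
#.........
###.......
..........
..........
..........
..........

Derivation:
Segment 0: (2,4) -> (0,4)
Segment 1: (0,4) -> (0,5)
Segment 2: (0,5) -> (0,7)
Segment 3: (0,7) -> (3,7)
Segment 4: (3,7) -> (6,7)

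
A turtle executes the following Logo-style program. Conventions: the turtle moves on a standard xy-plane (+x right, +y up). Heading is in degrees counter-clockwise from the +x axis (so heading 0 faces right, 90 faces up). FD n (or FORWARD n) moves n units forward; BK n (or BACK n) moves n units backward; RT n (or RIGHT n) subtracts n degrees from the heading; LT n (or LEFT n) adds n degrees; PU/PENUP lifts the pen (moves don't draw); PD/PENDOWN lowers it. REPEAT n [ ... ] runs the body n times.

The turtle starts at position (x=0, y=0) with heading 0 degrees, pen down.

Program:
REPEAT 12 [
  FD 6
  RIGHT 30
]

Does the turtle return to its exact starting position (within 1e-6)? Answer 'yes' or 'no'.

Answer: yes

Derivation:
Executing turtle program step by step:
Start: pos=(0,0), heading=0, pen down
REPEAT 12 [
  -- iteration 1/12 --
  FD 6: (0,0) -> (6,0) [heading=0, draw]
  RT 30: heading 0 -> 330
  -- iteration 2/12 --
  FD 6: (6,0) -> (11.196,-3) [heading=330, draw]
  RT 30: heading 330 -> 300
  -- iteration 3/12 --
  FD 6: (11.196,-3) -> (14.196,-8.196) [heading=300, draw]
  RT 30: heading 300 -> 270
  -- iteration 4/12 --
  FD 6: (14.196,-8.196) -> (14.196,-14.196) [heading=270, draw]
  RT 30: heading 270 -> 240
  -- iteration 5/12 --
  FD 6: (14.196,-14.196) -> (11.196,-19.392) [heading=240, draw]
  RT 30: heading 240 -> 210
  -- iteration 6/12 --
  FD 6: (11.196,-19.392) -> (6,-22.392) [heading=210, draw]
  RT 30: heading 210 -> 180
  -- iteration 7/12 --
  FD 6: (6,-22.392) -> (0,-22.392) [heading=180, draw]
  RT 30: heading 180 -> 150
  -- iteration 8/12 --
  FD 6: (0,-22.392) -> (-5.196,-19.392) [heading=150, draw]
  RT 30: heading 150 -> 120
  -- iteration 9/12 --
  FD 6: (-5.196,-19.392) -> (-8.196,-14.196) [heading=120, draw]
  RT 30: heading 120 -> 90
  -- iteration 10/12 --
  FD 6: (-8.196,-14.196) -> (-8.196,-8.196) [heading=90, draw]
  RT 30: heading 90 -> 60
  -- iteration 11/12 --
  FD 6: (-8.196,-8.196) -> (-5.196,-3) [heading=60, draw]
  RT 30: heading 60 -> 30
  -- iteration 12/12 --
  FD 6: (-5.196,-3) -> (0,0) [heading=30, draw]
  RT 30: heading 30 -> 0
]
Final: pos=(0,0), heading=0, 12 segment(s) drawn

Start position: (0, 0)
Final position: (0, 0)
Distance = 0; < 1e-6 -> CLOSED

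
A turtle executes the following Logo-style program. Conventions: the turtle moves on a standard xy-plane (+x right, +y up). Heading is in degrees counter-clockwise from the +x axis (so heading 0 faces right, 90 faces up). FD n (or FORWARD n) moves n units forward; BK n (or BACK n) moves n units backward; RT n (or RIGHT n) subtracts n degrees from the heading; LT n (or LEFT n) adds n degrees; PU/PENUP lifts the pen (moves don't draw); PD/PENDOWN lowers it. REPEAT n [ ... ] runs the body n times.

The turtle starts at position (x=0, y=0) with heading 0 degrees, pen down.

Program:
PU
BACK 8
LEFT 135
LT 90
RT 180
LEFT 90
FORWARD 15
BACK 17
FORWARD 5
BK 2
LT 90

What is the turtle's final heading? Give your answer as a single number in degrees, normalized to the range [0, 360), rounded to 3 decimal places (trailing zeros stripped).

Answer: 225

Derivation:
Executing turtle program step by step:
Start: pos=(0,0), heading=0, pen down
PU: pen up
BK 8: (0,0) -> (-8,0) [heading=0, move]
LT 135: heading 0 -> 135
LT 90: heading 135 -> 225
RT 180: heading 225 -> 45
LT 90: heading 45 -> 135
FD 15: (-8,0) -> (-18.607,10.607) [heading=135, move]
BK 17: (-18.607,10.607) -> (-6.586,-1.414) [heading=135, move]
FD 5: (-6.586,-1.414) -> (-10.121,2.121) [heading=135, move]
BK 2: (-10.121,2.121) -> (-8.707,0.707) [heading=135, move]
LT 90: heading 135 -> 225
Final: pos=(-8.707,0.707), heading=225, 0 segment(s) drawn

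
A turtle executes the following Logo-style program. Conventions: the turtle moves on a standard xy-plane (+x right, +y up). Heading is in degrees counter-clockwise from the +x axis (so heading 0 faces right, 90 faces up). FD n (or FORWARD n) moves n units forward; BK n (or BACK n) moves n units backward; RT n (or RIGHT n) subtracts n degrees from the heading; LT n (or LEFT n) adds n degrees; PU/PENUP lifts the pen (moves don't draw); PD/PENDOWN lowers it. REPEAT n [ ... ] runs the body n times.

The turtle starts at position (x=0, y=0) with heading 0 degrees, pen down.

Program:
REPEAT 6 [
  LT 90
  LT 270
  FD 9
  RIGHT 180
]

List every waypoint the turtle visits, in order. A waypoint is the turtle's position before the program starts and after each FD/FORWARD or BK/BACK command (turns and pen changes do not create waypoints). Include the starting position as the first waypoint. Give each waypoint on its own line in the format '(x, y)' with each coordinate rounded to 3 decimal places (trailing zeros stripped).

Answer: (0, 0)
(9, 0)
(0, 0)
(9, 0)
(0, 0)
(9, 0)
(0, 0)

Derivation:
Executing turtle program step by step:
Start: pos=(0,0), heading=0, pen down
REPEAT 6 [
  -- iteration 1/6 --
  LT 90: heading 0 -> 90
  LT 270: heading 90 -> 0
  FD 9: (0,0) -> (9,0) [heading=0, draw]
  RT 180: heading 0 -> 180
  -- iteration 2/6 --
  LT 90: heading 180 -> 270
  LT 270: heading 270 -> 180
  FD 9: (9,0) -> (0,0) [heading=180, draw]
  RT 180: heading 180 -> 0
  -- iteration 3/6 --
  LT 90: heading 0 -> 90
  LT 270: heading 90 -> 0
  FD 9: (0,0) -> (9,0) [heading=0, draw]
  RT 180: heading 0 -> 180
  -- iteration 4/6 --
  LT 90: heading 180 -> 270
  LT 270: heading 270 -> 180
  FD 9: (9,0) -> (0,0) [heading=180, draw]
  RT 180: heading 180 -> 0
  -- iteration 5/6 --
  LT 90: heading 0 -> 90
  LT 270: heading 90 -> 0
  FD 9: (0,0) -> (9,0) [heading=0, draw]
  RT 180: heading 0 -> 180
  -- iteration 6/6 --
  LT 90: heading 180 -> 270
  LT 270: heading 270 -> 180
  FD 9: (9,0) -> (0,0) [heading=180, draw]
  RT 180: heading 180 -> 0
]
Final: pos=(0,0), heading=0, 6 segment(s) drawn
Waypoints (7 total):
(0, 0)
(9, 0)
(0, 0)
(9, 0)
(0, 0)
(9, 0)
(0, 0)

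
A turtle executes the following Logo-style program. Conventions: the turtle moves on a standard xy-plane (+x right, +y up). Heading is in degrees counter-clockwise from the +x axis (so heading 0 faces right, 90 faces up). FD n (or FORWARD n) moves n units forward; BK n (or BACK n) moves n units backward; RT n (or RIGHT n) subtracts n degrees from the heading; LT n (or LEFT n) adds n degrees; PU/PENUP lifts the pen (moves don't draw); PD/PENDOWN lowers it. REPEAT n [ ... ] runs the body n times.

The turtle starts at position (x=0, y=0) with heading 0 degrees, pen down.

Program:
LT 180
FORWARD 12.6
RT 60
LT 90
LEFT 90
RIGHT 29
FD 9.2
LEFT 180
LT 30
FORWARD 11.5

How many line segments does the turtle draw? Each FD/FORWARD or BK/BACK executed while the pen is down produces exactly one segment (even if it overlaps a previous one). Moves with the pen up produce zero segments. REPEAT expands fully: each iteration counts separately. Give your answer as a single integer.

Answer: 3

Derivation:
Executing turtle program step by step:
Start: pos=(0,0), heading=0, pen down
LT 180: heading 0 -> 180
FD 12.6: (0,0) -> (-12.6,0) [heading=180, draw]
RT 60: heading 180 -> 120
LT 90: heading 120 -> 210
LT 90: heading 210 -> 300
RT 29: heading 300 -> 271
FD 9.2: (-12.6,0) -> (-12.439,-9.199) [heading=271, draw]
LT 180: heading 271 -> 91
LT 30: heading 91 -> 121
FD 11.5: (-12.439,-9.199) -> (-18.362,0.659) [heading=121, draw]
Final: pos=(-18.362,0.659), heading=121, 3 segment(s) drawn
Segments drawn: 3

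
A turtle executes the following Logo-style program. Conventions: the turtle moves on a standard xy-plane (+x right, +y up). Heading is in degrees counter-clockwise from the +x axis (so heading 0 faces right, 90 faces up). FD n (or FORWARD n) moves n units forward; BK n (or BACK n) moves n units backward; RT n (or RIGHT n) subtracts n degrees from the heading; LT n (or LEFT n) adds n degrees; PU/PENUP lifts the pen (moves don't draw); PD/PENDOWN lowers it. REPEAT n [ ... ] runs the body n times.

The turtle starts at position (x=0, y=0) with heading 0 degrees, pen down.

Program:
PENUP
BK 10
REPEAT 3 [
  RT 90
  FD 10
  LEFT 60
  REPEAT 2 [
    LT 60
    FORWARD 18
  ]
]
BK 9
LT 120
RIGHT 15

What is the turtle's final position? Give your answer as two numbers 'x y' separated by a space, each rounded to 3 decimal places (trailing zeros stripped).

Answer: -27 24.588

Derivation:
Executing turtle program step by step:
Start: pos=(0,0), heading=0, pen down
PU: pen up
BK 10: (0,0) -> (-10,0) [heading=0, move]
REPEAT 3 [
  -- iteration 1/3 --
  RT 90: heading 0 -> 270
  FD 10: (-10,0) -> (-10,-10) [heading=270, move]
  LT 60: heading 270 -> 330
  REPEAT 2 [
    -- iteration 1/2 --
    LT 60: heading 330 -> 30
    FD 18: (-10,-10) -> (5.588,-1) [heading=30, move]
    -- iteration 2/2 --
    LT 60: heading 30 -> 90
    FD 18: (5.588,-1) -> (5.588,17) [heading=90, move]
  ]
  -- iteration 2/3 --
  RT 90: heading 90 -> 0
  FD 10: (5.588,17) -> (15.588,17) [heading=0, move]
  LT 60: heading 0 -> 60
  REPEAT 2 [
    -- iteration 1/2 --
    LT 60: heading 60 -> 120
    FD 18: (15.588,17) -> (6.588,32.588) [heading=120, move]
    -- iteration 2/2 --
    LT 60: heading 120 -> 180
    FD 18: (6.588,32.588) -> (-11.412,32.588) [heading=180, move]
  ]
  -- iteration 3/3 --
  RT 90: heading 180 -> 90
  FD 10: (-11.412,32.588) -> (-11.412,42.588) [heading=90, move]
  LT 60: heading 90 -> 150
  REPEAT 2 [
    -- iteration 1/2 --
    LT 60: heading 150 -> 210
    FD 18: (-11.412,42.588) -> (-27,33.588) [heading=210, move]
    -- iteration 2/2 --
    LT 60: heading 210 -> 270
    FD 18: (-27,33.588) -> (-27,15.588) [heading=270, move]
  ]
]
BK 9: (-27,15.588) -> (-27,24.588) [heading=270, move]
LT 120: heading 270 -> 30
RT 15: heading 30 -> 15
Final: pos=(-27,24.588), heading=15, 0 segment(s) drawn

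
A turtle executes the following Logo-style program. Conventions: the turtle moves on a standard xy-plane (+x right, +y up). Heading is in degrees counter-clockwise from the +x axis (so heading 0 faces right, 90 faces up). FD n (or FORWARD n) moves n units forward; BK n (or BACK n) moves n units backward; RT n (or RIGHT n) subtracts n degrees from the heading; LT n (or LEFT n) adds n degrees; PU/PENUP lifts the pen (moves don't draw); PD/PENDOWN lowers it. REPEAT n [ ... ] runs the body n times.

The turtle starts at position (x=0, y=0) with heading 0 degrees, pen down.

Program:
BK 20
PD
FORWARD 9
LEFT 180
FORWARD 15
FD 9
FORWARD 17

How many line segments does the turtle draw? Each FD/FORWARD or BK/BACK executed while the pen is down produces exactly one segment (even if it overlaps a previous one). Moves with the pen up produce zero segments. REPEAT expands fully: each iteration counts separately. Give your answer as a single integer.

Executing turtle program step by step:
Start: pos=(0,0), heading=0, pen down
BK 20: (0,0) -> (-20,0) [heading=0, draw]
PD: pen down
FD 9: (-20,0) -> (-11,0) [heading=0, draw]
LT 180: heading 0 -> 180
FD 15: (-11,0) -> (-26,0) [heading=180, draw]
FD 9: (-26,0) -> (-35,0) [heading=180, draw]
FD 17: (-35,0) -> (-52,0) [heading=180, draw]
Final: pos=(-52,0), heading=180, 5 segment(s) drawn
Segments drawn: 5

Answer: 5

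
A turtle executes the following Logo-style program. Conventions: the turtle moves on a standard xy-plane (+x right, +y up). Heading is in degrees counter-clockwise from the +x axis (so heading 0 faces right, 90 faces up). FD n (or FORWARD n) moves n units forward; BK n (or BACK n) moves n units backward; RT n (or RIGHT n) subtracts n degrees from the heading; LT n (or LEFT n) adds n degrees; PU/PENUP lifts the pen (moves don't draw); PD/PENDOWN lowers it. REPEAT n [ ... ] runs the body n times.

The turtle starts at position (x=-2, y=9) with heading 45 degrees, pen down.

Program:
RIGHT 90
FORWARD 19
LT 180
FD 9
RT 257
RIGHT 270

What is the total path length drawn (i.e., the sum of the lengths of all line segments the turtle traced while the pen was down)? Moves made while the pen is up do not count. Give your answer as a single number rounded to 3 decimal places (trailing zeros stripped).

Answer: 28

Derivation:
Executing turtle program step by step:
Start: pos=(-2,9), heading=45, pen down
RT 90: heading 45 -> 315
FD 19: (-2,9) -> (11.435,-4.435) [heading=315, draw]
LT 180: heading 315 -> 135
FD 9: (11.435,-4.435) -> (5.071,1.929) [heading=135, draw]
RT 257: heading 135 -> 238
RT 270: heading 238 -> 328
Final: pos=(5.071,1.929), heading=328, 2 segment(s) drawn

Segment lengths:
  seg 1: (-2,9) -> (11.435,-4.435), length = 19
  seg 2: (11.435,-4.435) -> (5.071,1.929), length = 9
Total = 28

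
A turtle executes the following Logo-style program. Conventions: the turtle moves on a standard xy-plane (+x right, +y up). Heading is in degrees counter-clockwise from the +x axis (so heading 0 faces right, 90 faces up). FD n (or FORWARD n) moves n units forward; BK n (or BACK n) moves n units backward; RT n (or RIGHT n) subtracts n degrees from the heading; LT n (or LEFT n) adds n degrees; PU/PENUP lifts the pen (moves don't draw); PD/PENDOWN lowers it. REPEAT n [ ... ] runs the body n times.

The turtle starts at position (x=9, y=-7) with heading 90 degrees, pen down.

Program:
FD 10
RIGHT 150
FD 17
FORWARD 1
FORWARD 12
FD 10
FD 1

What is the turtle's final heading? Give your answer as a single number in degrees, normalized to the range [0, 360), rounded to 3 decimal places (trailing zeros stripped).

Answer: 300

Derivation:
Executing turtle program step by step:
Start: pos=(9,-7), heading=90, pen down
FD 10: (9,-7) -> (9,3) [heading=90, draw]
RT 150: heading 90 -> 300
FD 17: (9,3) -> (17.5,-11.722) [heading=300, draw]
FD 1: (17.5,-11.722) -> (18,-12.588) [heading=300, draw]
FD 12: (18,-12.588) -> (24,-22.981) [heading=300, draw]
FD 10: (24,-22.981) -> (29,-31.641) [heading=300, draw]
FD 1: (29,-31.641) -> (29.5,-32.507) [heading=300, draw]
Final: pos=(29.5,-32.507), heading=300, 6 segment(s) drawn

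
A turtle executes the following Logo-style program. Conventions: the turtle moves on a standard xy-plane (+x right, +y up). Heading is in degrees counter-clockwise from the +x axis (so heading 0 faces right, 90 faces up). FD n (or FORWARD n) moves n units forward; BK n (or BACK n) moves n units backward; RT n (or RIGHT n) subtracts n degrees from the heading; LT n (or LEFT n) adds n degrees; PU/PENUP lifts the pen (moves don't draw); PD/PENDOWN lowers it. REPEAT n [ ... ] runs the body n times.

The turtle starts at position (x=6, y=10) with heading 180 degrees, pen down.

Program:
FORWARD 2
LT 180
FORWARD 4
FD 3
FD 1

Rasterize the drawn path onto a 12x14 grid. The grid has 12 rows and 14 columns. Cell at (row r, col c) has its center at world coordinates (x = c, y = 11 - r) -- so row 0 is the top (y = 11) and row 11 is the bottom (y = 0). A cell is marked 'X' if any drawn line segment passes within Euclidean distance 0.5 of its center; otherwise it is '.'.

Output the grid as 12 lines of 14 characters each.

Answer: ..............
....XXXXXXXXX.
..............
..............
..............
..............
..............
..............
..............
..............
..............
..............

Derivation:
Segment 0: (6,10) -> (4,10)
Segment 1: (4,10) -> (8,10)
Segment 2: (8,10) -> (11,10)
Segment 3: (11,10) -> (12,10)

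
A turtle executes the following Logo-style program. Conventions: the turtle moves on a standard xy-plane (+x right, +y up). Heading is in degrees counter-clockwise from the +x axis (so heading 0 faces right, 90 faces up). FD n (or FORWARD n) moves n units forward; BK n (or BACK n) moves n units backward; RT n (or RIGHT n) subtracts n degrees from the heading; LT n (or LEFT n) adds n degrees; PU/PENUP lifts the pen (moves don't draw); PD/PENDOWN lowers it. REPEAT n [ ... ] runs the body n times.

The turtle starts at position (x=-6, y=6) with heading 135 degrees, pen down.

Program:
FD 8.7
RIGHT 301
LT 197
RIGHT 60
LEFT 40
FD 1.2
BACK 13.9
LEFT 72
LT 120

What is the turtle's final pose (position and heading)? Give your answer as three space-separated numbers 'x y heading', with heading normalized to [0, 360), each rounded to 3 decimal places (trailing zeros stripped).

Executing turtle program step by step:
Start: pos=(-6,6), heading=135, pen down
FD 8.7: (-6,6) -> (-12.152,12.152) [heading=135, draw]
RT 301: heading 135 -> 194
LT 197: heading 194 -> 31
RT 60: heading 31 -> 331
LT 40: heading 331 -> 11
FD 1.2: (-12.152,12.152) -> (-10.974,12.381) [heading=11, draw]
BK 13.9: (-10.974,12.381) -> (-24.618,9.729) [heading=11, draw]
LT 72: heading 11 -> 83
LT 120: heading 83 -> 203
Final: pos=(-24.618,9.729), heading=203, 3 segment(s) drawn

Answer: -24.618 9.729 203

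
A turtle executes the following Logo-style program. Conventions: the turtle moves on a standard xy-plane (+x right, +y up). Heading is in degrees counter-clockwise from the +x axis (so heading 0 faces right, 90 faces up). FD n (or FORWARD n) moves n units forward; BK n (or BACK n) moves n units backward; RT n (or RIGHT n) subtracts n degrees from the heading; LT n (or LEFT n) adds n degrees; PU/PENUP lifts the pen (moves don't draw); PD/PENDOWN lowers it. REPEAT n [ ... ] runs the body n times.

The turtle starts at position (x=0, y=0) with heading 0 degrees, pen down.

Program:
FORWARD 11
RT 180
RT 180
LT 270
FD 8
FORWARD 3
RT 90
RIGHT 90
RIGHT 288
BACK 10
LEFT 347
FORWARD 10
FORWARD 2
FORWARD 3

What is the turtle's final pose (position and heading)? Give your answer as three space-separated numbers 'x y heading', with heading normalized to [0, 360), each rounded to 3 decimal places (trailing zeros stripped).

Answer: 7.653 -6.365 149

Derivation:
Executing turtle program step by step:
Start: pos=(0,0), heading=0, pen down
FD 11: (0,0) -> (11,0) [heading=0, draw]
RT 180: heading 0 -> 180
RT 180: heading 180 -> 0
LT 270: heading 0 -> 270
FD 8: (11,0) -> (11,-8) [heading=270, draw]
FD 3: (11,-8) -> (11,-11) [heading=270, draw]
RT 90: heading 270 -> 180
RT 90: heading 180 -> 90
RT 288: heading 90 -> 162
BK 10: (11,-11) -> (20.511,-14.09) [heading=162, draw]
LT 347: heading 162 -> 149
FD 10: (20.511,-14.09) -> (11.939,-8.94) [heading=149, draw]
FD 2: (11.939,-8.94) -> (10.225,-7.91) [heading=149, draw]
FD 3: (10.225,-7.91) -> (7.653,-6.365) [heading=149, draw]
Final: pos=(7.653,-6.365), heading=149, 7 segment(s) drawn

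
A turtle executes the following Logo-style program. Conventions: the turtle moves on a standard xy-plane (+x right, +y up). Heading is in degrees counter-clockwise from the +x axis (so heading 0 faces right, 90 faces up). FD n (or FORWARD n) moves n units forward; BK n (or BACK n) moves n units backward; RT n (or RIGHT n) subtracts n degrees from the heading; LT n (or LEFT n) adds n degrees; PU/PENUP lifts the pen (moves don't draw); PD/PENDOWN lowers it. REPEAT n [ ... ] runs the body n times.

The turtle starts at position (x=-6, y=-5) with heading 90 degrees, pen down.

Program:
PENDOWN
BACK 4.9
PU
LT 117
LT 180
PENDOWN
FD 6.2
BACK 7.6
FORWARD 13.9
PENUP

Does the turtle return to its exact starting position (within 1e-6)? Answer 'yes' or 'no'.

Answer: no

Derivation:
Executing turtle program step by step:
Start: pos=(-6,-5), heading=90, pen down
PD: pen down
BK 4.9: (-6,-5) -> (-6,-9.9) [heading=90, draw]
PU: pen up
LT 117: heading 90 -> 207
LT 180: heading 207 -> 27
PD: pen down
FD 6.2: (-6,-9.9) -> (-0.476,-7.085) [heading=27, draw]
BK 7.6: (-0.476,-7.085) -> (-7.247,-10.536) [heading=27, draw]
FD 13.9: (-7.247,-10.536) -> (5.138,-4.225) [heading=27, draw]
PU: pen up
Final: pos=(5.138,-4.225), heading=27, 4 segment(s) drawn

Start position: (-6, -5)
Final position: (5.138, -4.225)
Distance = 11.165; >= 1e-6 -> NOT closed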